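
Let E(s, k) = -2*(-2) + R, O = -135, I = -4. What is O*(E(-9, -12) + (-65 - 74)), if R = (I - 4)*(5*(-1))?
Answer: 12825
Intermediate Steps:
R = 40 (R = (-4 - 4)*(5*(-1)) = -8*(-5) = 40)
E(s, k) = 44 (E(s, k) = -2*(-2) + 40 = 4 + 40 = 44)
O*(E(-9, -12) + (-65 - 74)) = -135*(44 + (-65 - 74)) = -135*(44 - 139) = -135*(-95) = 12825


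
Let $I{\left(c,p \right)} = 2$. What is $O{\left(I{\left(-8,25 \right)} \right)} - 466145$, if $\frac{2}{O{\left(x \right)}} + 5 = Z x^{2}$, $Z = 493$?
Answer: $- \frac{916907213}{1967} \approx -4.6615 \cdot 10^{5}$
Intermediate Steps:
$O{\left(x \right)} = \frac{2}{-5 + 493 x^{2}}$
$O{\left(I{\left(-8,25 \right)} \right)} - 466145 = \frac{2}{-5 + 493 \cdot 2^{2}} - 466145 = \frac{2}{-5 + 493 \cdot 4} - 466145 = \frac{2}{-5 + 1972} - 466145 = \frac{2}{1967} - 466145 = - \frac{916907213}{1967}$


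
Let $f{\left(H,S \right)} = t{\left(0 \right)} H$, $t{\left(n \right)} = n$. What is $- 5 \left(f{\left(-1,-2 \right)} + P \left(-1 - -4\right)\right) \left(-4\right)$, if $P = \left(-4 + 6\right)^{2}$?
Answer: $240$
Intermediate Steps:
$f{\left(H,S \right)} = 0$ ($f{\left(H,S \right)} = 0 H = 0$)
$P = 4$ ($P = 2^{2} = 4$)
$- 5 \left(f{\left(-1,-2 \right)} + P \left(-1 - -4\right)\right) \left(-4\right) = - 5 \left(0 + 4 \left(-1 - -4\right)\right) \left(-4\right) = - 5 \left(0 + 4 \left(-1 + 4\right)\right) \left(-4\right) = - 5 \left(0 + 4 \cdot 3\right) \left(-4\right) = - 5 \left(0 + 12\right) \left(-4\right) = \left(-5\right) 12 \left(-4\right) = \left(-60\right) \left(-4\right) = 240$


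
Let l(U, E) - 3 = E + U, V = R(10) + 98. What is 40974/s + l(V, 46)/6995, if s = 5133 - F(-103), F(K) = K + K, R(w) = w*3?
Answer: 287558133/37346305 ≈ 7.6998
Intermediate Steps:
R(w) = 3*w
F(K) = 2*K
V = 128 (V = 3*10 + 98 = 30 + 98 = 128)
l(U, E) = 3 + E + U (l(U, E) = 3 + (E + U) = 3 + E + U)
s = 5339 (s = 5133 - 2*(-103) = 5133 - 1*(-206) = 5133 + 206 = 5339)
40974/s + l(V, 46)/6995 = 40974/5339 + (3 + 46 + 128)/6995 = 40974*(1/5339) + 177*(1/6995) = 40974/5339 + 177/6995 = 287558133/37346305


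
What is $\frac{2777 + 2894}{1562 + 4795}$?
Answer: $\frac{5671}{6357} \approx 0.89209$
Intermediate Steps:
$\frac{2777 + 2894}{1562 + 4795} = \frac{5671}{6357}$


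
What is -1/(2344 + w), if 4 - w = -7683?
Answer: -1/10031 ≈ -9.9691e-5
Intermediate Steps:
w = 7687 (w = 4 - 1*(-7683) = 4 + 7683 = 7687)
-1/(2344 + w) = -1/(2344 + 7687) = -1/10031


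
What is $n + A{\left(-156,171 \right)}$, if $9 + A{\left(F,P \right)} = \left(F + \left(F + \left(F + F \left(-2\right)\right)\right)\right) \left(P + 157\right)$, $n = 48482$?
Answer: $-2695$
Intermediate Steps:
$A{\left(F,P \right)} = -9 + F \left(157 + P\right)$ ($A{\left(F,P \right)} = -9 + \left(F + \left(F + \left(F + F \left(-2\right)\right)\right)\right) \left(P + 157\right) = -9 + \left(F + \left(F + \left(F - 2 F\right)\right)\right) \left(157 + P\right) = -9 + \left(F + \left(F - F\right)\right) \left(157 + P\right) = -9 + \left(F + 0\right) \left(157 + P\right) = -9 + F \left(157 + P\right)$)
$n + A{\left(-156,171 \right)} = 48482 - 51177 = -2695$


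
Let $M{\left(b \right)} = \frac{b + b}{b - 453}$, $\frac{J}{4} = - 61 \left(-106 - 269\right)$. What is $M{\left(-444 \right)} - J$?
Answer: $- \frac{27358204}{299} \approx -91499.0$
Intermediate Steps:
$J = 91500$ ($J = 4 \left(- 61 \left(-106 - 269\right)\right) = 4 \left(\left(-61\right) \left(-375\right)\right) = 4 \cdot 22875 = 91500$)
$M{\left(b \right)} = \frac{2 b}{-453 + b}$
$M{\left(-444 \right)} - J = 2 \left(-444\right) \frac{1}{-453 - 444} - 91500 = 2 \left(-444\right) \frac{1}{-897} - 91500 = 2 \left(-444\right) \left(- \frac{1}{897}\right) - 91500 = \frac{296}{299} - 91500 = - \frac{27358204}{299}$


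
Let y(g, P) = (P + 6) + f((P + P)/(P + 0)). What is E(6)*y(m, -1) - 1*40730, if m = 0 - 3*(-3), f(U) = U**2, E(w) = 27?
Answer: -40487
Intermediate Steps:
m = 9 (m = 0 + 9 = 9)
y(g, P) = 10 + P (y(g, P) = (P + 6) + ((P + P)/(P + 0))**2 = (6 + P) + ((2*P)/P)**2 = (6 + P) + 2**2 = (6 + P) + 4 = 10 + P)
E(6)*y(m, -1) - 1*40730 = 27*(10 - 1) - 1*40730 = 27*9 - 40730 = 243 - 40730 = -40487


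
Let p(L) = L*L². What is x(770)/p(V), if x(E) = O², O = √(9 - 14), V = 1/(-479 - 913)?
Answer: 13486141440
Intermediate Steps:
V = -1/1392 (V = 1/(-1392) = -1/1392 ≈ -0.00071839)
p(L) = L³
O = I*√5 (O = √(-5) = I*√5 ≈ 2.2361*I)
x(E) = -5 (x(E) = (I*√5)² = -5)
x(770)/p(V) = -5/((-1/1392)³) = -5/(-1/2697228288) = -5*(-2697228288) = 13486141440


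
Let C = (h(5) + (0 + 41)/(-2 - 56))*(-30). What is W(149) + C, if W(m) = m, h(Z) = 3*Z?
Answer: -8114/29 ≈ -279.79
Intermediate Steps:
C = -12435/29 (C = (3*5 + (0 + 41)/(-2 - 56))*(-30) = (15 + 41/(-58))*(-30) = (15 + 41*(-1/58))*(-30) = (15 - 41/58)*(-30) = (829/58)*(-30) = -12435/29 ≈ -428.79)
W(149) + C = 149 - 12435/29 = -8114/29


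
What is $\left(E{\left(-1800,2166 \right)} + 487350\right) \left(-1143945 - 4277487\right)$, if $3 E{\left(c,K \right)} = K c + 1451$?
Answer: $4400935976056$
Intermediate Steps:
$E{\left(c,K \right)} = \frac{1451}{3} + \frac{K c}{3}$ ($E{\left(c,K \right)} = \frac{K c + 1451}{3} = \frac{1451 + K c}{3} = \frac{1451}{3} + \frac{K c}{3}$)
$\left(E{\left(-1800,2166 \right)} + 487350\right) \left(-1143945 - 4277487\right) = \left(\left(\frac{1451}{3} + \frac{1}{3} \cdot 2166 \left(-1800\right)\right) + 487350\right) \left(-1143945 - 4277487\right) = \left(\left(\frac{1451}{3} - 1299600\right) + 487350\right) \left(-5421432\right) = \left(- \frac{3897349}{3} + 487350\right) \left(-5421432\right) = \left(- \frac{2435299}{3}\right) \left(-5421432\right) = 4400935976056$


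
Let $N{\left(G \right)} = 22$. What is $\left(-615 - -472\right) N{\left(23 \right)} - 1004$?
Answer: $-4150$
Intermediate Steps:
$\left(-615 - -472\right) N{\left(23 \right)} - 1004 = \left(-615 - -472\right) 22 - 1004 = \left(-615 + 472\right) 22 - 1004 = \left(-143\right) 22 - 1004 = -3146 - 1004 = -4150$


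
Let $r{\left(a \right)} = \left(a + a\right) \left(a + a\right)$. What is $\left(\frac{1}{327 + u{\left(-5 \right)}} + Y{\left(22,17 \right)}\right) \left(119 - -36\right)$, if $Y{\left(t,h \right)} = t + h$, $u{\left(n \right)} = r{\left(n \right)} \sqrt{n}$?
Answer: $\frac{948686490}{156929} - \frac{15500 i \sqrt{5}}{156929} \approx 6045.3 - 0.22086 i$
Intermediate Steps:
$r{\left(a \right)} = 4 a^{2}$ ($r{\left(a \right)} = 2 a 2 a = 4 a^{2}$)
$u{\left(n \right)} = 4 n^{\frac{5}{2}}$ ($u{\left(n \right)} = 4 n^{2} \sqrt{n} = 4 n^{\frac{5}{2}}$)
$Y{\left(t,h \right)} = h + t$
$\left(\frac{1}{327 + u{\left(-5 \right)}} + Y{\left(22,17 \right)}\right) \left(119 - -36\right) = \left(\frac{1}{327 + 4 \left(-5\right)^{\frac{5}{2}}} + \left(17 + 22\right)\right) \left(119 - -36\right) = \left(\frac{1}{327 + 4 \cdot 25 i \sqrt{5}} + 39\right) \left(119 + 36\right) = \left(\frac{1}{327 + 100 i \sqrt{5}} + 39\right) 155 = \left(39 + \frac{1}{327 + 100 i \sqrt{5}}\right) 155 = 6045 + \frac{155}{327 + 100 i \sqrt{5}}$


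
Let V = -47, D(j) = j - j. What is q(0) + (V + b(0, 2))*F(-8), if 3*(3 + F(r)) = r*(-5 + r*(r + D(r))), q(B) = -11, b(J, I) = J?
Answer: 22574/3 ≈ 7524.7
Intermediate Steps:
D(j) = 0
F(r) = -3 + r*(-5 + r²)/3 (F(r) = -3 + (r*(-5 + r*(r + 0)))/3 = -3 + (r*(-5 + r*r))/3 = -3 + (r*(-5 + r²))/3 = -3 + r*(-5 + r²)/3)
q(0) + (V + b(0, 2))*F(-8) = -11 + (-47 + 0)*(-3 - 5/3*(-8) + (⅓)*(-8)³) = -11 - 47*(-3 + 40/3 + (⅓)*(-512)) = -11 - 47*(-3 + 40/3 - 512/3) = -11 - 47*(-481/3) = -11 + 22607/3 = 22574/3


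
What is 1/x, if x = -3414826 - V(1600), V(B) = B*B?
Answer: -1/5974826 ≈ -1.6737e-7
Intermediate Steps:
V(B) = B²
x = -5974826 (x = -3414826 - 1*1600² = -3414826 - 1*2560000 = -3414826 - 2560000 = -5974826)
1/x = 1/(-5974826) = -1/5974826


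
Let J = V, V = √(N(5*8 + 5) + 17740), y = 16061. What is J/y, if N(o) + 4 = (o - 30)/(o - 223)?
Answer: 3*√62438306/2858858 ≈ 0.0082919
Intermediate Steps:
N(o) = -4 + (-30 + o)/(-223 + o) (N(o) = -4 + (o - 30)/(o - 223) = -4 + (-30 + o)/(-223 + o))
V = 3*√62438306/178 (V = √((862 - 3*(5*8 + 5))/(-223 + (5*8 + 5)) + 17740) = √((862 - 3*(40 + 5))/(-223 + (40 + 5)) + 17740) = √((862 - 3*45)/(-223 + 45) + 17740) = √((862 - 135)/(-178) + 17740) = √(-1/178*727 + 17740) = √(-727/178 + 17740) = √(3156993/178) = 3*√62438306/178 ≈ 133.18)
J = 3*√62438306/178 ≈ 133.18
J/y = (3*√62438306/178)/16061 = (3*√62438306/178)*(1/16061) = 3*√62438306/2858858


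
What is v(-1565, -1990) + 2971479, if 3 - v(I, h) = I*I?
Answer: 522257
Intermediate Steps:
v(I, h) = 3 - I² (v(I, h) = 3 - I*I = 3 - I²)
v(-1565, -1990) + 2971479 = (3 - 1*(-1565)²) + 2971479 = (3 - 1*2449225) + 2971479 = (3 - 2449225) + 2971479 = -2449222 + 2971479 = 522257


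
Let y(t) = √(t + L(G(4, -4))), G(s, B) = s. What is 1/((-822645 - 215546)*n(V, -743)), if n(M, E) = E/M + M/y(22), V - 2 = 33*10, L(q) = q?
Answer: -3206788/6299211902432141 - 18297184*√26/6299211902432141 ≈ -1.5320e-8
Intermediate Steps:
y(t) = √(4 + t) (y(t) = √(t + 4) = √(4 + t))
V = 332 (V = 2 + 33*10 = 2 + 330 = 332)
n(M, E) = E/M + M*√26/26 (n(M, E) = E/M + M/(√(4 + 22)) = E/M + M/(√26) = E/M + M*(√26/26) = E/M + M*√26/26)
1/((-822645 - 215546)*n(V, -743)) = 1/((-822645 - 215546)*(-743/332 + (1/26)*332*√26)) = 1/((-1038191)*(-743*1/332 + 166*√26/13)) = -1/(1038191*(-743/332 + 166*√26/13))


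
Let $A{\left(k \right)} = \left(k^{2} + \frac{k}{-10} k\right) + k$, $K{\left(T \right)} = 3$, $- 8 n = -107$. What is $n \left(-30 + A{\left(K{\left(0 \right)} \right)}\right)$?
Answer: $- \frac{20223}{80} \approx -252.79$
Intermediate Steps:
$n = \frac{107}{8}$ ($n = \left(- \frac{1}{8}\right) \left(-107\right) = \frac{107}{8} \approx 13.375$)
$A{\left(k \right)} = k + \frac{9 k^{2}}{10}$ ($A{\left(k \right)} = \left(k^{2} + k \left(- \frac{1}{10}\right) k\right) + k = \left(k^{2} + - \frac{k}{10} k\right) + k = \left(k^{2} - \frac{k^{2}}{10}\right) + k = \frac{9 k^{2}}{10} + k = k + \frac{9 k^{2}}{10}$)
$n \left(-30 + A{\left(K{\left(0 \right)} \right)}\right) = \frac{107 \left(-30 + \frac{1}{10} \cdot 3 \left(10 + 9 \cdot 3\right)\right)}{8} = \frac{107 \left(-30 + \frac{1}{10} \cdot 3 \left(10 + 27\right)\right)}{8} = \frac{107 \left(-30 + \frac{1}{10} \cdot 3 \cdot 37\right)}{8} = \frac{107 \left(-30 + \frac{111}{10}\right)}{8} = \frac{107}{8} \left(- \frac{189}{10}\right) = - \frac{20223}{80}$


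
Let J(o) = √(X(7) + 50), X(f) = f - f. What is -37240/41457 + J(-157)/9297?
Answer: -37240/41457 + 5*√2/9297 ≈ -0.89752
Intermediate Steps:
X(f) = 0
J(o) = 5*√2 (J(o) = √(0 + 50) = √50 = 5*√2)
-37240/41457 + J(-157)/9297 = -37240/41457 + (5*√2)/9297 = -37240*1/41457 + (5*√2)*(1/9297) = -37240/41457 + 5*√2/9297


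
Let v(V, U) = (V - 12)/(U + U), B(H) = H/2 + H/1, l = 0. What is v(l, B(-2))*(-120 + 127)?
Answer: 14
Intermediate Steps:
B(H) = 3*H/2 (B(H) = H*(1/2) + H*1 = H/2 + H = 3*H/2)
v(V, U) = (-12 + V)/(2*U) (v(V, U) = (-12 + V)/((2*U)) = (-12 + V)*(1/(2*U)) = (-12 + V)/(2*U))
v(l, B(-2))*(-120 + 127) = ((-12 + 0)/(2*(((3/2)*(-2)))))*(-120 + 127) = ((1/2)*(-12)/(-3))*7 = ((1/2)*(-1/3)*(-12))*7 = 2*7 = 14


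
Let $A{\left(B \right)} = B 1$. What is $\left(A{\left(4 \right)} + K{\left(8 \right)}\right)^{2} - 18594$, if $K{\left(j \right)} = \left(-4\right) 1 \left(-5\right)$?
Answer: $-18018$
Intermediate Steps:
$K{\left(j \right)} = 20$ ($K{\left(j \right)} = \left(-4\right) \left(-5\right) = 20$)
$A{\left(B \right)} = B$
$\left(A{\left(4 \right)} + K{\left(8 \right)}\right)^{2} - 18594 = \left(4 + 20\right)^{2} - 18594 = 24^{2} - 18594 = 576 - 18594 = -18018$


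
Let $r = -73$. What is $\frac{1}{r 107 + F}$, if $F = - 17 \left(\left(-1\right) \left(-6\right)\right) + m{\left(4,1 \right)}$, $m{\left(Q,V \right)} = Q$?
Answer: $- \frac{1}{7909} \approx -0.00012644$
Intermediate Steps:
$F = -98$ ($F = - 17 \left(\left(-1\right) \left(-6\right)\right) + 4 = \left(-17\right) 6 + 4 = -102 + 4 = -98$)
$\frac{1}{r 107 + F} = \frac{1}{\left(-73\right) 107 - 98} = \frac{1}{-7811 - 98} = \frac{1}{-7909} = - \frac{1}{7909}$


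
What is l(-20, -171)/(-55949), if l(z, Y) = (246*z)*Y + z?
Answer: -841300/55949 ≈ -15.037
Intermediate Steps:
l(z, Y) = z + 246*Y*z (l(z, Y) = 246*Y*z + z = z + 246*Y*z)
l(-20, -171)/(-55949) = -20*(1 + 246*(-171))/(-55949) = -20*(1 - 42066)*(-1/55949) = -20*(-42065)*(-1/55949) = 841300*(-1/55949) = -841300/55949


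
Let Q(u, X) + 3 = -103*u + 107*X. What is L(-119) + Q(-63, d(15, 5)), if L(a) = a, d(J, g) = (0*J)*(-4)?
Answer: 6367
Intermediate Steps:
d(J, g) = 0 (d(J, g) = 0*(-4) = 0)
Q(u, X) = -3 - 103*u + 107*X (Q(u, X) = -3 + (-103*u + 107*X) = -3 - 103*u + 107*X)
L(-119) + Q(-63, d(15, 5)) = -119 + (-3 - 103*(-63) + 107*0) = -119 + (-3 + 6489 + 0) = -119 + 6486 = 6367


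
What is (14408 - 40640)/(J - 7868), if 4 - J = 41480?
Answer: 1093/2056 ≈ 0.53161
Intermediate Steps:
J = -41476 (J = 4 - 1*41480 = 4 - 41480 = -41476)
(14408 - 40640)/(J - 7868) = (14408 - 40640)/(-41476 - 7868) = -26232/(-49344) = -26232*(-1/49344) = 1093/2056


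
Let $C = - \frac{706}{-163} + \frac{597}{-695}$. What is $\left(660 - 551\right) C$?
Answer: $\frac{42876131}{113285} \approx 378.48$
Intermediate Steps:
$C = \frac{393359}{113285}$ ($C = \left(-706\right) \left(- \frac{1}{163}\right) + 597 \left(- \frac{1}{695}\right) = \frac{706}{163} - \frac{597}{695} = \frac{393359}{113285} \approx 3.4723$)
$\left(660 - 551\right) C = \left(660 - 551\right) \frac{393359}{113285} = 109 \cdot \frac{393359}{113285} = \frac{42876131}{113285}$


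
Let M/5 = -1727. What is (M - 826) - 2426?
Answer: -11887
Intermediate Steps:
M = -8635 (M = 5*(-1727) = -8635)
(M - 826) - 2426 = (-8635 - 826) - 2426 = -9461 - 2426 = -11887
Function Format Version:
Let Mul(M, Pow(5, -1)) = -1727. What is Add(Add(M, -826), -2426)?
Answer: -11887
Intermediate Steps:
M = -8635 (M = Mul(5, -1727) = -8635)
Add(Add(M, -826), -2426) = Add(Add(-8635, -826), -2426) = Add(-9461, -2426) = -11887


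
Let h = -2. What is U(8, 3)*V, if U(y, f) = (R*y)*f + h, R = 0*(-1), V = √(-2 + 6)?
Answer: -4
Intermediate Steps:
V = 2 (V = √4 = 2)
R = 0
U(y, f) = -2 (U(y, f) = (0*y)*f - 2 = 0*f - 2 = 0 - 2 = -2)
U(8, 3)*V = -2*2 = -4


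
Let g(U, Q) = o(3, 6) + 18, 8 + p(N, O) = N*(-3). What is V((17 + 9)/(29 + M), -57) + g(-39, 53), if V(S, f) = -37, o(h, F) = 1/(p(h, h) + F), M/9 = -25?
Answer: -210/11 ≈ -19.091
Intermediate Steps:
M = -225 (M = 9*(-25) = -225)
p(N, O) = -8 - 3*N (p(N, O) = -8 + N*(-3) = -8 - 3*N)
o(h, F) = 1/(-8 + F - 3*h) (o(h, F) = 1/((-8 - 3*h) + F) = 1/(-8 + F - 3*h))
g(U, Q) = 197/11 (g(U, Q) = -1/(8 - 1*6 + 3*3) + 18 = -1/(8 - 6 + 9) + 18 = -1/11 + 18 = 197/11)
V((17 + 9)/(29 + M), -57) + g(-39, 53) = -37 + 197/11 = -210/11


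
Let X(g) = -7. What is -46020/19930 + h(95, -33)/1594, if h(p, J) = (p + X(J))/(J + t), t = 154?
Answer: -40337762/17472631 ≈ -2.3086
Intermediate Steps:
h(p, J) = (-7 + p)/(154 + J) (h(p, J) = (p - 7)/(J + 154) = (-7 + p)/(154 + J))
-46020/19930 + h(95, -33)/1594 = -46020/19930 + ((-7 + 95)/(154 - 33))/1594 = -46020*1/19930 + (88/121)*(1/1594) = -4602/1993 + ((1/121)*88)*(1/1594) = -4602/1993 + (8/11)*(1/1594) = -4602/1993 + 4/8767 = -40337762/17472631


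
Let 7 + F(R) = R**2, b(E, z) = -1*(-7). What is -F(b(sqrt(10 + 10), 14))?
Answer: -42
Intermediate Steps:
b(E, z) = 7
F(R) = -7 + R**2
-F(b(sqrt(10 + 10), 14)) = -(-7 + 7**2) = -(-7 + 49) = -1*42 = -42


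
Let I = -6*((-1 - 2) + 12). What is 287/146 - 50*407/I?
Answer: 1493299/3942 ≈ 378.82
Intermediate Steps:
I = -54 (I = -6*(-3 + 12) = -6*9 = -54)
287/146 - 50*407/I = 287/146 - 50/((-54/407)) = 287*(1/146) - 50/((-54*1/407)) = 287/146 - 50/(-54/407) = 287/146 - 50*(-407/54) = 287/146 + 10175/27 = 1493299/3942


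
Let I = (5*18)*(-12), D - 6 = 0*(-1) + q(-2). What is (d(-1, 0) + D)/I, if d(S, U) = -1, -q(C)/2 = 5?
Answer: 1/216 ≈ 0.0046296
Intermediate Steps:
q(C) = -10 (q(C) = -2*5 = -10)
D = -4 (D = 6 + (0*(-1) - 10) = 6 + (0 - 10) = 6 - 10 = -4)
I = -1080 (I = 90*(-12) = -1080)
(d(-1, 0) + D)/I = (-1 - 4)/(-1080) = -1/1080*(-5) = 1/216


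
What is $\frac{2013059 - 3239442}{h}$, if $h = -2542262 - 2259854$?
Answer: $\frac{1226383}{4802116} \approx 0.25538$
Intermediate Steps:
$h = -4802116$
$\frac{2013059 - 3239442}{h} = \frac{2013059 - 3239442}{-4802116} = \left(2013059 - 3239442\right) \left(- \frac{1}{4802116}\right) = \left(-1226383\right) \left(- \frac{1}{4802116}\right) = \frac{1226383}{4802116}$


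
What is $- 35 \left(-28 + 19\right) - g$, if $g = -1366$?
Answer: $1681$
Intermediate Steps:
$- 35 \left(-28 + 19\right) - g = - 35 \left(-28 + 19\right) - -1366 = \left(-35\right) \left(-9\right) + 1366 = 315 + 1366 = 1681$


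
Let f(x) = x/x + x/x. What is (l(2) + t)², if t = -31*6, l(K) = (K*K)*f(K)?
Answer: 31684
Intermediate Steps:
f(x) = 2 (f(x) = 1 + 1 = 2)
l(K) = 2*K² (l(K) = (K*K)*2 = K²*2 = 2*K²)
t = -186
(l(2) + t)² = (2*2² - 186)² = (2*4 - 186)² = (8 - 186)² = (-178)² = 31684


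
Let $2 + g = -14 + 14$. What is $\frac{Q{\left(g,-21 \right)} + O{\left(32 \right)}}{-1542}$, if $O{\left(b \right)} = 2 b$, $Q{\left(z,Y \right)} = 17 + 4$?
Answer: $- \frac{85}{1542} \approx -0.055123$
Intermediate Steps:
$g = -2$ ($g = -2 + \left(-14 + 14\right) = -2 + 0 = -2$)
$Q{\left(z,Y \right)} = 21$
$\frac{Q{\left(g,-21 \right)} + O{\left(32 \right)}}{-1542} = \frac{21 + 2 \cdot 32}{-1542} = - \frac{21 + 64}{1542} = \left(- \frac{1}{1542}\right) 85 = - \frac{85}{1542}$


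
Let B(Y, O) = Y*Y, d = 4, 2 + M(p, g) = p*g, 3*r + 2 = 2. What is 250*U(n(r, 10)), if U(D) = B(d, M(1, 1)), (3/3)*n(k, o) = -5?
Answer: 4000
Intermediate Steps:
r = 0 (r = -⅔ + (⅓)*2 = -⅔ + ⅔ = 0)
M(p, g) = -2 + g*p (M(p, g) = -2 + p*g = -2 + g*p)
n(k, o) = -5
B(Y, O) = Y²
U(D) = 16 (U(D) = 4² = 16)
250*U(n(r, 10)) = 250*16 = 4000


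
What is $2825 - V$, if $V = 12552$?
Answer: $-9727$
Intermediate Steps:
$2825 - V = 2825 - 12552 = -9727$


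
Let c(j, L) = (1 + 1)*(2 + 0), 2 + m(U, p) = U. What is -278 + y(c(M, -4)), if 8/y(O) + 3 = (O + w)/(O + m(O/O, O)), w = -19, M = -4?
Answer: -279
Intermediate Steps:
m(U, p) = -2 + U
c(j, L) = 4 (c(j, L) = 2*2 = 4)
y(O) = 8/(-3 + (-19 + O)/(-1 + O)) (y(O) = 8/(-3 + (O - 19)/(O + (-2 + O/O))) = 8/(-3 + (-19 + O)/(O + (-2 + 1))) = 8/(-3 + (-19 + O)/(O - 1)) = 8/(-3 + (-19 + O)/(-1 + O)))
-278 + y(c(M, -4)) = -278 + 4*(1 - 1*4)/(8 + 4) = -278 + 4*(1 - 4)/12 = -278 + 4*(1/12)*(-3) = -278 - 1 = -279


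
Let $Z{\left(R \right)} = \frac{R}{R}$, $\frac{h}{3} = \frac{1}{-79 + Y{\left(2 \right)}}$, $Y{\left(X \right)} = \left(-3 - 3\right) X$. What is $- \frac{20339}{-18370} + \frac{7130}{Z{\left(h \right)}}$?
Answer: $\frac{11908949}{1670} \approx 7131.1$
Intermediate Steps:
$Y{\left(X \right)} = - 6 X$
$h = - \frac{3}{91}$ ($h = \frac{3}{-79 - 12} = \frac{3}{-91} = 3 \left(- \frac{1}{91}\right) = - \frac{3}{91} \approx -0.032967$)
$Z{\left(R \right)} = 1$
$- \frac{20339}{-18370} + \frac{7130}{Z{\left(h \right)}} = - \frac{20339}{-18370} + \frac{7130}{1} = \left(-20339\right) \left(- \frac{1}{18370}\right) + 7130 \cdot 1 = \frac{1849}{1670} + 7130 = \frac{11908949}{1670}$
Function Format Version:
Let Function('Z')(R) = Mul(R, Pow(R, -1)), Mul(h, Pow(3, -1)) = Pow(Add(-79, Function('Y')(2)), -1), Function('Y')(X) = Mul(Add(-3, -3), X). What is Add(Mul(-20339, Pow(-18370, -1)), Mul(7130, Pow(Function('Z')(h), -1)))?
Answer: Rational(11908949, 1670) ≈ 7131.1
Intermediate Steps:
Function('Y')(X) = Mul(-6, X)
h = Rational(-3, 91) (h = Mul(3, Pow(Add(-79, Mul(-6, 2)), -1)) = Mul(3, Pow(Add(-79, -12), -1)) = Mul(3, Pow(-91, -1)) = Mul(3, Rational(-1, 91)) = Rational(-3, 91) ≈ -0.032967)
Function('Z')(R) = 1
Add(Mul(-20339, Pow(-18370, -1)), Mul(7130, Pow(Function('Z')(h), -1))) = Add(Mul(-20339, Pow(-18370, -1)), Mul(7130, Pow(1, -1))) = Add(Mul(-20339, Rational(-1, 18370)), Mul(7130, 1)) = Add(Rational(1849, 1670), 7130) = Rational(11908949, 1670)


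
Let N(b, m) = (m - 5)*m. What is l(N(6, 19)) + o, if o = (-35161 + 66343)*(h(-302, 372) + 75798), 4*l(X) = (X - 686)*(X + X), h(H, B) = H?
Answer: 2354060412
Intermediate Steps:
N(b, m) = m*(-5 + m) (N(b, m) = (-5 + m)*m = m*(-5 + m))
l(X) = X*(-686 + X)/2 (l(X) = ((X - 686)*(X + X))/4 = ((-686 + X)*(2*X))/4 = (2*X*(-686 + X))/4 = X*(-686 + X)/2)
o = 2354116272 (o = (-35161 + 66343)*(-302 + 75798) = 31182*75496 = 2354116272)
l(N(6, 19)) + o = (19*(-5 + 19))*(-686 + 19*(-5 + 19))/2 + 2354116272 = (19*14)*(-686 + 19*14)/2 + 2354116272 = (½)*266*(-686 + 266) + 2354116272 = (½)*266*(-420) + 2354116272 = -55860 + 2354116272 = 2354060412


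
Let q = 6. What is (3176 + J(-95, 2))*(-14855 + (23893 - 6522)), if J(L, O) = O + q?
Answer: 8010944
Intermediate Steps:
J(L, O) = 6 + O (J(L, O) = O + 6 = 6 + O)
(3176 + J(-95, 2))*(-14855 + (23893 - 6522)) = (3176 + (6 + 2))*(-14855 + (23893 - 6522)) = (3176 + 8)*(-14855 + 17371) = 3184*2516 = 8010944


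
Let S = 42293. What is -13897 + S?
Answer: 28396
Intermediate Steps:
-13897 + S = -13897 + 42293 = 28396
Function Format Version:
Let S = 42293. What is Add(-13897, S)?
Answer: 28396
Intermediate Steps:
Add(-13897, S) = Add(-13897, 42293) = 28396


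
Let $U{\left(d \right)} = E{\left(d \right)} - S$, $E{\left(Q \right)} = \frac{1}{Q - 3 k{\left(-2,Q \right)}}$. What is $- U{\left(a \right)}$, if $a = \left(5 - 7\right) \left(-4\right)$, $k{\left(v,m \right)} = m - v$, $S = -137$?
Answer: $- \frac{3013}{22} \approx -136.95$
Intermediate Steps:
$E{\left(Q \right)} = \frac{1}{-6 - 2 Q}$ ($E{\left(Q \right)} = \frac{1}{Q - 3 \left(Q - -2\right)} = \frac{1}{Q - 3 \left(Q + 2\right)} = \frac{1}{Q - 3 \left(2 + Q\right)} = \frac{1}{Q - \left(6 + 3 Q\right)} = \frac{1}{-6 - 2 Q}$)
$a = 8$ ($a = \left(-2\right) \left(-4\right) = 8$)
$U{\left(d \right)} = 137 - \frac{1}{6 + 2 d}$ ($U{\left(d \right)} = - \frac{1}{6 + 2 d} - -137 = - \frac{1}{6 + 2 d} + 137 = 137 - \frac{1}{6 + 2 d}$)
$- U{\left(a \right)} = - \frac{821 + 274 \cdot 8}{2 \left(3 + 8\right)} = - \frac{821 + 2192}{2 \cdot 11} = - \frac{3013}{2 \cdot 11} = \left(-1\right) \frac{3013}{22} = - \frac{3013}{22}$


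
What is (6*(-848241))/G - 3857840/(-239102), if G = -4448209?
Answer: 9188687663026/531787834159 ≈ 17.279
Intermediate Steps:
(6*(-848241))/G - 3857840/(-239102) = (6*(-848241))/(-4448209) - 3857840/(-239102) = -5089446*(-1/4448209) - 3857840*(-1/239102) = 5089446/4448209 + 1928920/119551 = 9188687663026/531787834159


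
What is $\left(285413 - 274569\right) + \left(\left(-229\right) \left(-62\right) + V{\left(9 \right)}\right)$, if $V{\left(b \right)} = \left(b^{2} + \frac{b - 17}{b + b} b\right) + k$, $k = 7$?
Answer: $25126$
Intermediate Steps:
$V{\left(b \right)} = - \frac{3}{2} + b^{2} + \frac{b}{2}$ ($V{\left(b \right)} = \left(b^{2} + \frac{b - 17}{b + b} b\right) + 7 = \left(b^{2} + \frac{-17 + b}{2 b} b\right) + 7 = \left(b^{2} + \left(- \frac{17}{2} + \frac{b}{2}\right)\right) + 7 = \left(- \frac{17}{2} + b^{2} + \frac{b}{2}\right) + 7 = - \frac{3}{2} + b^{2} + \frac{b}{2}$)
$\left(285413 - 274569\right) + \left(\left(-229\right) \left(-62\right) + V{\left(9 \right)}\right) = \left(285413 - 274569\right) + \left(\left(-229\right) \left(-62\right) + \left(- \frac{3}{2} + 9^{2} + \frac{1}{2} \cdot 9\right)\right) = 10844 + \left(14198 + \left(- \frac{3}{2} + 81 + \frac{9}{2}\right)\right) = 10844 + \left(14198 + 84\right) = 10844 + 14282 = 25126$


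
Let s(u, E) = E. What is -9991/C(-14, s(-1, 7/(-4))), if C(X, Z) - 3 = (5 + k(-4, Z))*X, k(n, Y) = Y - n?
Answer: 19982/197 ≈ 101.43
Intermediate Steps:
C(X, Z) = 3 + X*(9 + Z) (C(X, Z) = 3 + (5 + (Z - 1*(-4)))*X = 3 + (5 + (Z + 4))*X = 3 + (5 + (4 + Z))*X = 3 + (9 + Z)*X = 3 + X*(9 + Z))
-9991/C(-14, s(-1, 7/(-4))) = -9991/(3 + 9*(-14) - 98/(-4)) = -9991/(3 - 126 - 98*(-1)/4) = -9991/(3 - 126 - 14*(-7/4)) = -9991/(3 - 126 + 49/2) = -9991/(-197/2) = -9991*(-2/197) = 19982/197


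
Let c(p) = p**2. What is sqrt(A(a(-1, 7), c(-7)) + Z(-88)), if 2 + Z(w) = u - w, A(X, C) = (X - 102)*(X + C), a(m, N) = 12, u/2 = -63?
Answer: I*sqrt(5530) ≈ 74.364*I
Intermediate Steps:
u = -126 (u = 2*(-63) = -126)
A(X, C) = (-102 + X)*(C + X)
Z(w) = -128 - w (Z(w) = -2 + (-126 - w) = -128 - w)
sqrt(A(a(-1, 7), c(-7)) + Z(-88)) = sqrt((12**2 - 102*(-7)**2 - 102*12 + (-7)**2*12) + (-128 - 1*(-88))) = sqrt((144 - 102*49 - 1224 + 49*12) + (-128 + 88)) = sqrt((144 - 4998 - 1224 + 588) - 40) = sqrt(-5490 - 40) = sqrt(-5530) = I*sqrt(5530)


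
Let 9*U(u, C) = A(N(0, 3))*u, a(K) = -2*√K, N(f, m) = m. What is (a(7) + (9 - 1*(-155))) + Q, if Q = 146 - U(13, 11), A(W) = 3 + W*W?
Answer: 878/3 - 2*√7 ≈ 287.38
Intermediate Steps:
A(W) = 3 + W²
U(u, C) = 4*u/3 (U(u, C) = ((3 + 3²)*u)/9 = ((3 + 9)*u)/9 = (12*u)/9 = 4*u/3)
Q = 386/3 (Q = 146 - 4*13/3 = 146 - 1*52/3 = 146 - 52/3 = 386/3 ≈ 128.67)
(a(7) + (9 - 1*(-155))) + Q = (-2*√7 + (9 - 1*(-155))) + 386/3 = (-2*√7 + (9 + 155)) + 386/3 = (-2*√7 + 164) + 386/3 = (164 - 2*√7) + 386/3 = 878/3 - 2*√7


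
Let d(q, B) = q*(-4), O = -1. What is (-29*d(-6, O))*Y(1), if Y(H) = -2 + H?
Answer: 696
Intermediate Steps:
d(q, B) = -4*q
(-29*d(-6, O))*Y(1) = (-(-116)*(-6))*(-2 + 1) = -29*24*(-1) = -696*(-1) = 696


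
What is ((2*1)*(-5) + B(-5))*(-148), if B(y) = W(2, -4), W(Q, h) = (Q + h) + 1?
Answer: 1628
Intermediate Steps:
W(Q, h) = 1 + Q + h
B(y) = -1 (B(y) = 1 + 2 - 4 = -1)
((2*1)*(-5) + B(-5))*(-148) = ((2*1)*(-5) - 1)*(-148) = (2*(-5) - 1)*(-148) = (-10 - 1)*(-148) = -11*(-148) = 1628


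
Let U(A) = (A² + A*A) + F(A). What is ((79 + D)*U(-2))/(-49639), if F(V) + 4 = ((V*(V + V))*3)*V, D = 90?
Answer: 7436/49639 ≈ 0.14980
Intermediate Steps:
F(V) = -4 + 6*V³ (F(V) = -4 + ((V*(V + V))*3)*V = -4 + ((V*(2*V))*3)*V = -4 + ((2*V²)*3)*V = -4 + (6*V²)*V = -4 + 6*V³)
U(A) = -4 + 2*A² + 6*A³ (U(A) = (A² + A*A) + (-4 + 6*A³) = (A² + A²) + (-4 + 6*A³) = 2*A² + (-4 + 6*A³) = -4 + 2*A² + 6*A³)
((79 + D)*U(-2))/(-49639) = ((79 + 90)*(-4 + 2*(-2)² + 6*(-2)³))/(-49639) = (169*(-4 + 2*4 + 6*(-8)))*(-1/49639) = (169*(-4 + 8 - 48))*(-1/49639) = (169*(-44))*(-1/49639) = -7436*(-1/49639) = 7436/49639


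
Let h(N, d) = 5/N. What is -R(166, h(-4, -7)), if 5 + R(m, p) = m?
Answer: -161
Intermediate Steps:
R(m, p) = -5 + m
-R(166, h(-4, -7)) = -(-5 + 166) = -1*161 = -161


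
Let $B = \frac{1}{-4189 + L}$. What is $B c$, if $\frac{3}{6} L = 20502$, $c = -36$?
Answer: $- \frac{36}{36815} \approx -0.00097786$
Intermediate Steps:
$L = 41004$ ($L = 2 \cdot 20502 = 41004$)
$B = \frac{1}{36815}$ ($B = \frac{1}{-4189 + 41004} = \frac{1}{36815} \approx 2.7163 \cdot 10^{-5}$)
$B c = \frac{1}{36815} \left(-36\right) = - \frac{36}{36815}$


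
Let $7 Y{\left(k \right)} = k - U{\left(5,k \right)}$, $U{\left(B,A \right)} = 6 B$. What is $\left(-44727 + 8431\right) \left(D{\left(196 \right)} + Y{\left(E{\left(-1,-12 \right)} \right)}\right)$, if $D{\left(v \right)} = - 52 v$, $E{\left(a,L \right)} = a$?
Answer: $\frac{2590627000}{7} \approx 3.7009 \cdot 10^{8}$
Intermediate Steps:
$Y{\left(k \right)} = - \frac{30}{7} + \frac{k}{7}$ ($Y{\left(k \right)} = \frac{k - 6 \cdot 5}{7} = \frac{k - 30}{7} = \frac{-30 + k}{7} = - \frac{30}{7} + \frac{k}{7}$)
$\left(-44727 + 8431\right) \left(D{\left(196 \right)} + Y{\left(E{\left(-1,-12 \right)} \right)}\right) = \left(-44727 + 8431\right) \left(\left(-52\right) 196 + \left(- \frac{30}{7} + \frac{1}{7} \left(-1\right)\right)\right) = - 36296 \left(-10192 - \frac{31}{7}\right) = \left(-36296\right) \left(- \frac{71375}{7}\right) = \frac{2590627000}{7}$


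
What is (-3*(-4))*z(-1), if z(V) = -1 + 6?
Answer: 60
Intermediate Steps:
z(V) = 5
(-3*(-4))*z(-1) = -3*(-4)*5 = 12*5 = 60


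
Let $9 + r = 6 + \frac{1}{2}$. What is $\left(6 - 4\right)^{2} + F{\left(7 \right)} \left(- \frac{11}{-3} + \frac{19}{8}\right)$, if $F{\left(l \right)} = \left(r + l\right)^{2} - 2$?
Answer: $\frac{10969}{96} \approx 114.26$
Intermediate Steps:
$r = - \frac{5}{2}$ ($r = -9 + \left(6 + \frac{1}{2}\right) = -9 + \frac{13}{2} = - \frac{5}{2} \approx -2.5$)
$F{\left(l \right)} = -2 + \left(- \frac{5}{2} + l\right)^{2}$ ($F{\left(l \right)} = \left(- \frac{5}{2} + l\right)^{2} - 2 = -2 + \left(- \frac{5}{2} + l\right)^{2}$)
$\left(6 - 4\right)^{2} + F{\left(7 \right)} \left(- \frac{11}{-3} + \frac{19}{8}\right) = \left(6 - 4\right)^{2} + \left(-2 + \frac{\left(-5 + 2 \cdot 7\right)^{2}}{4}\right) \left(- \frac{11}{-3} + \frac{19}{8}\right) = 2^{2} + \left(-2 + \frac{\left(-5 + 14\right)^{2}}{4}\right) \left(\left(-11\right) \left(- \frac{1}{3}\right) + 19 \cdot \frac{1}{8}\right) = 4 + \left(-2 + \frac{9^{2}}{4}\right) \left(\frac{11}{3} + \frac{19}{8}\right) = 4 + \left(-2 + \frac{1}{4} \cdot 81\right) \frac{145}{24} = 4 + \left(-2 + \frac{81}{4}\right) \frac{145}{24} = 4 + \frac{73}{4} \cdot \frac{145}{24} = 4 + \frac{10585}{96} = \frac{10969}{96}$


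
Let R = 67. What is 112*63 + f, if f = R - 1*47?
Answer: 7076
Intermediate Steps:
f = 20 (f = 67 - 1*47 = 67 - 47 = 20)
112*63 + f = 112*63 + 20 = 7056 + 20 = 7076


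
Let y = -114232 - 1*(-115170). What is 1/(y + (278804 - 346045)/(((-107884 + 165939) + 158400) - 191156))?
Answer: 25299/23663221 ≈ 0.0010691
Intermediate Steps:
y = 938 (y = -114232 + 115170 = 938)
1/(y + (278804 - 346045)/(((-107884 + 165939) + 158400) - 191156)) = 1/(938 + (278804 - 346045)/(((-107884 + 165939) + 158400) - 191156)) = 1/(938 - 67241/((58055 + 158400) - 191156)) = 1/(938 - 67241/(216455 - 191156)) = 1/(938 - 67241/25299) = 1/(23663221/25299) = 25299/23663221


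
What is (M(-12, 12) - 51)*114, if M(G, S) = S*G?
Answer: -22230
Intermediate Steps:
M(G, S) = G*S
(M(-12, 12) - 51)*114 = (-12*12 - 51)*114 = (-144 - 51)*114 = -195*114 = -22230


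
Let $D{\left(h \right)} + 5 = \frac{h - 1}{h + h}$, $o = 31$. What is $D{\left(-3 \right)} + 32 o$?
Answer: $\frac{2963}{3} \approx 987.67$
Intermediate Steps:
$D{\left(h \right)} = -5 + \frac{-1 + h}{2 h}$ ($D{\left(h \right)} = -5 + \frac{h - 1}{h + h} = -5 + \frac{-1 + h}{2 h}$)
$D{\left(-3 \right)} + 32 o = \frac{-1 - -27}{2 \left(-3\right)} + 32 \cdot 31 = \frac{1}{2} \left(- \frac{1}{3}\right) \left(-1 + 27\right) + 992 = \frac{1}{2} \left(- \frac{1}{3}\right) 26 + 992 = - \frac{13}{3} + 992 = \frac{2963}{3}$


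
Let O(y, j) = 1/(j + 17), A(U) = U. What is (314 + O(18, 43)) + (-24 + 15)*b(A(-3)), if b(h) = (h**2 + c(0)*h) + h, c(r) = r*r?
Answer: 15601/60 ≈ 260.02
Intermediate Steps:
c(r) = r**2
b(h) = h + h**2 (b(h) = (h**2 + 0**2*h) + h = (h**2 + 0*h) + h = (h**2 + 0) + h = h**2 + h = h + h**2)
O(y, j) = 1/(17 + j)
(314 + O(18, 43)) + (-24 + 15)*b(A(-3)) = (314 + 1/(17 + 43)) + (-24 + 15)*(-3*(1 - 3)) = (314 + 1/60) - (-27)*(-2) = (314 + 1/60) - 9*6 = 18841/60 - 54 = 15601/60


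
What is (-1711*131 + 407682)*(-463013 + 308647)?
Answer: -28332490006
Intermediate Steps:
(-1711*131 + 407682)*(-463013 + 308647) = (-224141 + 407682)*(-154366) = 183541*(-154366) = -28332490006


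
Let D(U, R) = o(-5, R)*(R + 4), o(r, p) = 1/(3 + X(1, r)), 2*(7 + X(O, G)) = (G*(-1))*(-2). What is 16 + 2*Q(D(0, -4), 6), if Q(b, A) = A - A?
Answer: 16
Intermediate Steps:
X(O, G) = -7 + G (X(O, G) = -7 + ((G*(-1))*(-2))/2 = -7 + (-G*(-2))/2 = -7 + (2*G)/2 = -7 + G)
o(r, p) = 1/(-4 + r) (o(r, p) = 1/(3 + (-7 + r)) = 1/(-4 + r))
D(U, R) = -4/9 - R/9 (D(U, R) = (R + 4)/(-4 - 5) = (4 + R)/(-9) = -(4 + R)/9 = -4/9 - R/9)
Q(b, A) = 0
16 + 2*Q(D(0, -4), 6) = 16 + 2*0 = 16 + 0 = 16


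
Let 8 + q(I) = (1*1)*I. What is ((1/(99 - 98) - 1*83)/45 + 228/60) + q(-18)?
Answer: -1081/45 ≈ -24.022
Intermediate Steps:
q(I) = -8 + I (q(I) = -8 + (1*1)*I = -8 + 1*I = -8 + I)
((1/(99 - 98) - 1*83)/45 + 228/60) + q(-18) = ((1/(99 - 98) - 1*83)/45 + 228/60) + (-8 - 18) = ((1/1 - 83)*(1/45) + 228*(1/60)) - 26 = ((1 - 83)*(1/45) + 19/5) - 26 = (-82*1/45 + 19/5) - 26 = (-82/45 + 19/5) - 26 = 89/45 - 26 = -1081/45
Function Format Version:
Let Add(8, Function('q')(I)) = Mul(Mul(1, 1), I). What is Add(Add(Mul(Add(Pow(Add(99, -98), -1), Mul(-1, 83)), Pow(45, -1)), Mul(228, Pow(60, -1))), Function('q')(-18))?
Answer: Rational(-1081, 45) ≈ -24.022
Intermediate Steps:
Function('q')(I) = Add(-8, I) (Function('q')(I) = Add(-8, Mul(Mul(1, 1), I)) = Add(-8, Mul(1, I)) = Add(-8, I))
Add(Add(Mul(Add(Pow(Add(99, -98), -1), Mul(-1, 83)), Pow(45, -1)), Mul(228, Pow(60, -1))), Function('q')(-18)) = Add(Add(Mul(Add(Pow(Add(99, -98), -1), Mul(-1, 83)), Pow(45, -1)), Mul(228, Pow(60, -1))), Add(-8, -18)) = Add(Add(Mul(Add(Pow(1, -1), -83), Rational(1, 45)), Mul(228, Rational(1, 60))), -26) = Add(Add(Mul(Add(1, -83), Rational(1, 45)), Rational(19, 5)), -26) = Add(Add(Mul(-82, Rational(1, 45)), Rational(19, 5)), -26) = Add(Add(Rational(-82, 45), Rational(19, 5)), -26) = Add(Rational(89, 45), -26) = Rational(-1081, 45)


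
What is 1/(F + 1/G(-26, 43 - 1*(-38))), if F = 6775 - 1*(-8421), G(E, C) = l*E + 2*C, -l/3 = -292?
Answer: 22614/343642343 ≈ 6.5807e-5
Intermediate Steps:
l = 876 (l = -3*(-292) = 876)
G(E, C) = 2*C + 876*E (G(E, C) = 876*E + 2*C = 2*C + 876*E)
F = 15196 (F = 6775 + 8421 = 15196)
1/(F + 1/G(-26, 43 - 1*(-38))) = 1/(15196 + 1/(2*(43 - 1*(-38)) + 876*(-26))) = 1/(15196 + 1/(2*(43 + 38) - 22776)) = 1/(15196 + 1/(2*81 - 22776)) = 1/(15196 + 1/(162 - 22776)) = 1/(15196 + 1/(-22614)) = 1/(15196 - 1/22614) = 1/(343642343/22614) = 22614/343642343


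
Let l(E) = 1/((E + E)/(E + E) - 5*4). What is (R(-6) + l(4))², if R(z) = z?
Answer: 13225/361 ≈ 36.634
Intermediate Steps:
l(E) = -1/19 (l(E) = 1/((2*E)/((2*E)) - 20) = 1/((2*E)*(1/(2*E)) - 20) = 1/(1 - 20) = 1/(-19) = -1/19)
(R(-6) + l(4))² = (-6 - 1/19)² = (-115/19)² = 13225/361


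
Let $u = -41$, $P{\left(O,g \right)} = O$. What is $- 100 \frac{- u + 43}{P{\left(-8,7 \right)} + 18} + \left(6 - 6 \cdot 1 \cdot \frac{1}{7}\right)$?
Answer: $- \frac{5844}{7} \approx -834.86$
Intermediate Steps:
$- 100 \frac{- u + 43}{P{\left(-8,7 \right)} + 18} + \left(6 - 6 \cdot 1 \cdot \frac{1}{7}\right) = - 100 \frac{\left(-1\right) \left(-41\right) + 43}{-8 + 18} + \left(6 - 6 \cdot 1 \cdot \frac{1}{7}\right) = - 100 \frac{41 + 43}{10} + \left(6 - 6 \cdot 1 \cdot \frac{1}{7}\right) = - 100 \cdot 84 \cdot \frac{1}{10} + \left(6 - \frac{6}{7}\right) = \left(-100\right) \frac{42}{5} + \left(6 - \frac{6}{7}\right) = -840 + \frac{36}{7} = - \frac{5844}{7}$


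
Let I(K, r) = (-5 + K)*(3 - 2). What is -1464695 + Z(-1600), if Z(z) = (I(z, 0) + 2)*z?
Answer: 1100105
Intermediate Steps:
I(K, r) = -5 + K (I(K, r) = (-5 + K)*1 = -5 + K)
Z(z) = z*(-3 + z) (Z(z) = ((-5 + z) + 2)*z = (-3 + z)*z = z*(-3 + z))
-1464695 + Z(-1600) = -1464695 - 1600*(-3 - 1600) = -1464695 - 1600*(-1603) = -1464695 + 2564800 = 1100105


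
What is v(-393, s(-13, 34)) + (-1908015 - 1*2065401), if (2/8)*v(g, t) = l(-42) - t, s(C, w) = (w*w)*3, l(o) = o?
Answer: -3987456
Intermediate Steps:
s(C, w) = 3*w**2 (s(C, w) = w**2*3 = 3*w**2)
v(g, t) = -168 - 4*t (v(g, t) = 4*(-42 - t) = -168 - 4*t)
v(-393, s(-13, 34)) + (-1908015 - 1*2065401) = (-168 - 12*34**2) + (-1908015 - 1*2065401) = (-168 - 12*1156) + (-1908015 - 2065401) = (-168 - 4*3468) - 3973416 = (-168 - 13872) - 3973416 = -14040 - 3973416 = -3987456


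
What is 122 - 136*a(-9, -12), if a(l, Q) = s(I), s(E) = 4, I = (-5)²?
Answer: -422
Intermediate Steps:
I = 25
a(l, Q) = 4
122 - 136*a(-9, -12) = 122 - 136*4 = 122 - 544 = -422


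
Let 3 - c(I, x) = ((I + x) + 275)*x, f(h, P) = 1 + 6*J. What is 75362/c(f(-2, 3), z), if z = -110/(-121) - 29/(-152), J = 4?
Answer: -210680801408/917437569 ≈ -229.64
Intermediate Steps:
f(h, P) = 25 (f(h, P) = 1 + 6*4 = 1 + 24 = 25)
z = 1839/1672 (z = -110*(-1/121) - 29*(-1/152) = 10/11 + 29/152 = 1839/1672 ≈ 1.0999)
c(I, x) = 3 - x*(275 + I + x) (c(I, x) = 3 - ((I + x) + 275)*x = 3 - (275 + I + x)*x = 3 - x*(275 + I + x))
75362/c(f(-2, 3), z) = 75362/(3 - (1839/1672)² - 275*1839/1672 - 1*25*1839/1672) = 75362/(3 - 1*3381921/2795584 - 45975/152 - 45975/1672) = 75362/(3 - 3381921/2795584 - 45975/152 - 45975/1672) = 75362/(-917437569/2795584) = 75362*(-2795584/917437569) = -210680801408/917437569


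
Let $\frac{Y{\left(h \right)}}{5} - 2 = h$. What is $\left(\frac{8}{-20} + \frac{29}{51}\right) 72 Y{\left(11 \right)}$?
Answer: $\frac{13416}{17} \approx 789.18$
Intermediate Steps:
$Y{\left(h \right)} = 10 + 5 h$
$\left(\frac{8}{-20} + \frac{29}{51}\right) 72 Y{\left(11 \right)} = \left(\frac{8}{-20} + \frac{29}{51}\right) 72 \left(10 + 5 \cdot 11\right) = \left(8 \left(- \frac{1}{20}\right) + 29 \cdot \frac{1}{51}\right) 72 \left(10 + 55\right) = \left(- \frac{2}{5} + \frac{29}{51}\right) 72 \cdot 65 = \frac{43}{255} \cdot 72 \cdot 65 = \frac{1032}{85} \cdot 65 = \frac{13416}{17}$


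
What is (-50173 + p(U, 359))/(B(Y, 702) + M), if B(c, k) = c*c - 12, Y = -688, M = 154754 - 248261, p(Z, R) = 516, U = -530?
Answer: -49657/379825 ≈ -0.13074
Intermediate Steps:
M = -93507
B(c, k) = -12 + c² (B(c, k) = c² - 12 = -12 + c²)
(-50173 + p(U, 359))/(B(Y, 702) + M) = (-50173 + 516)/((-12 + (-688)²) - 93507) = -49657/((-12 + 473344) - 93507) = -49657/(473332 - 93507) = -49657/379825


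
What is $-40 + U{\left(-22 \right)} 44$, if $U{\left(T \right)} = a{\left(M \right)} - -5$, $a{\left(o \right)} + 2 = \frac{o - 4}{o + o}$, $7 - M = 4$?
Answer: $\frac{254}{3} \approx 84.667$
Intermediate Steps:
$M = 3$ ($M = 7 - 4 = 3$)
$a{\left(o \right)} = -2 + \frac{-4 + o}{2 o}$ ($a{\left(o \right)} = -2 + \frac{o - 4}{o + o} = -2 + \frac{-4 + o}{2 o}$)
$U{\left(T \right)} = \frac{17}{6}$ ($U{\left(T \right)} = \left(- \frac{3}{2} - \frac{2}{3}\right) - -5 = \left(- \frac{3}{2} - \frac{2}{3}\right) + 5 = - \frac{13}{6} + 5 = \frac{17}{6}$)
$-40 + U{\left(-22 \right)} 44 = -40 + \frac{17}{6} \cdot 44 = -40 + \frac{374}{3} = \frac{254}{3}$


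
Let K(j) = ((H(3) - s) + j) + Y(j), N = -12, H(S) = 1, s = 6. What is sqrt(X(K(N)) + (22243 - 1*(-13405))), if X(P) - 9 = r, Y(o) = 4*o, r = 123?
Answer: 2*sqrt(8945) ≈ 189.16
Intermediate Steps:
K(j) = -5 + 5*j (K(j) = ((1 - 1*6) + j) + 4*j = ((1 - 6) + j) + 4*j = (-5 + j) + 4*j = -5 + 5*j)
X(P) = 132 (X(P) = 9 + 123 = 132)
sqrt(X(K(N)) + (22243 - 1*(-13405))) = sqrt(132 + (22243 - 1*(-13405))) = sqrt(132 + (22243 + 13405)) = sqrt(132 + 35648) = sqrt(35780) = 2*sqrt(8945)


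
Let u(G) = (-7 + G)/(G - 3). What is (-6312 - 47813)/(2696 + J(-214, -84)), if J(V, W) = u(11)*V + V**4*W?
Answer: 10825/35234196231 ≈ 3.0723e-7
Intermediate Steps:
u(G) = (-7 + G)/(-3 + G)
J(V, W) = V/2 + W*V**4 (J(V, W) = ((-7 + 11)/(-3 + 11))*V + V**4*W = (4/8)*V + W*V**4 = ((1/8)*4)*V + W*V**4 = V/2 + W*V**4)
(-6312 - 47813)/(2696 + J(-214, -84)) = (-6312 - 47813)/(2696 + ((1/2)*(-214) - 84*(-214)**4)) = -54125/(2696 + (-107 - 84*2097273616)) = -54125/(2696 + (-107 - 176170983744)) = -54125/(2696 - 176170983851) = -54125/(-176170981155) = -54125*(-1/176170981155) = 10825/35234196231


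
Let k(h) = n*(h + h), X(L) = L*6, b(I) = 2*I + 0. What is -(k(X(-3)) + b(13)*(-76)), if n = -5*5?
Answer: 1076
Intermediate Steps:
n = -25
b(I) = 2*I
X(L) = 6*L
k(h) = -50*h (k(h) = -25*(h + h) = -50*h)
-(k(X(-3)) + b(13)*(-76)) = -(-300*(-3) + (2*13)*(-76)) = -(-50*(-18) + 26*(-76)) = -(900 - 1976) = -1*(-1076) = 1076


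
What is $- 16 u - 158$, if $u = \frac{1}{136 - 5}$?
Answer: $- \frac{20714}{131} \approx -158.12$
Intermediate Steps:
$u = \frac{1}{131} \approx 0.0076336$
$- 16 u - 158 = \left(-16\right) \frac{1}{131} - 158 = - \frac{16}{131} - 158 = - \frac{20714}{131}$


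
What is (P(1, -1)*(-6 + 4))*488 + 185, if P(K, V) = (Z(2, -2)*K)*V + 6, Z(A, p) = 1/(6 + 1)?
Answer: -38721/7 ≈ -5531.6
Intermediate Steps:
Z(A, p) = 1/7
P(K, V) = 6 + K*V/7 (P(K, V) = (K/7)*V + 6 = K*V/7 + 6 = 6 + K*V/7)
(P(1, -1)*(-6 + 4))*488 + 185 = ((6 + (1/7)*1*(-1))*(-6 + 4))*488 + 185 = ((6 - 1/7)*(-2))*488 + 185 = ((41/7)*(-2))*488 + 185 = -82/7*488 + 185 = -40016/7 + 185 = -38721/7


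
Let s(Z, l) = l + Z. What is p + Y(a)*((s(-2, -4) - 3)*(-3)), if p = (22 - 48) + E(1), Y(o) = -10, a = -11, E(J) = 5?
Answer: -291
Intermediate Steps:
s(Z, l) = Z + l
p = -21 (p = (22 - 48) + 5 = -26 + 5 = -21)
p + Y(a)*((s(-2, -4) - 3)*(-3)) = -21 - 10*((-2 - 4) - 3)*(-3) = -21 - 10*(-6 - 3)*(-3) = -21 - (-90)*(-3) = -21 - 10*27 = -21 - 270 = -291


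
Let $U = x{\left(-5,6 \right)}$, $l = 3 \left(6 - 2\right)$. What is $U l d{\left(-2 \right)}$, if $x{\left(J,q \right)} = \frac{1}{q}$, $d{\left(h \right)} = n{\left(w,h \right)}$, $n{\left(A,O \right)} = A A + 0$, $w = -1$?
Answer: $2$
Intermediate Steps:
$n{\left(A,O \right)} = A^{2}$ ($n{\left(A,O \right)} = A^{2} + 0 = A^{2}$)
$d{\left(h \right)} = 1$ ($d{\left(h \right)} = \left(-1\right)^{2} = 1$)
$l = 12$ ($l = 3 \cdot 4 = 12$)
$U = \frac{1}{6} \approx 0.16667$
$U l d{\left(-2 \right)} = \frac{1}{6} \cdot 12 \cdot 1 = 2 \cdot 1 = 2$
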